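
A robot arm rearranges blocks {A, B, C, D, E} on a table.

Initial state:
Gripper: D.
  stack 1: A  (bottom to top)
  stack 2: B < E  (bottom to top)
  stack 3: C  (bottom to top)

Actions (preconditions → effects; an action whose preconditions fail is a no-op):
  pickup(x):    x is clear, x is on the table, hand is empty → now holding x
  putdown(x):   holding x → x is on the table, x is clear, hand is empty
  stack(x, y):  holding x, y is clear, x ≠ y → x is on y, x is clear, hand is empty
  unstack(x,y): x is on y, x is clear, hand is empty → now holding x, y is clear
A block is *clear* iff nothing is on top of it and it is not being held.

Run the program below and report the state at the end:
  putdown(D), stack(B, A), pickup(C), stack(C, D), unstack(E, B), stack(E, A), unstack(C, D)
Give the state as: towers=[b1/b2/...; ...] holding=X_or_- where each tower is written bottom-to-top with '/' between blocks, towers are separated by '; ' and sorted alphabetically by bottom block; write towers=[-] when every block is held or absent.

towers=[A/E; B; D] holding=C

step 1 (putdown(D)): towers=[A; B/E; C; D] holding=-
step 2 (stack(B, A)) [no-op]: towers=[A; B/E; C; D] holding=-
step 3 (pickup(C)): towers=[A; B/E; D] holding=C
step 4 (stack(C, D)): towers=[A; B/E; D/C] holding=-
step 5 (unstack(E, B)): towers=[A; B; D/C] holding=E
step 6 (stack(E, A)): towers=[A/E; B; D/C] holding=-
step 7 (unstack(C, D)): towers=[A/E; B; D] holding=C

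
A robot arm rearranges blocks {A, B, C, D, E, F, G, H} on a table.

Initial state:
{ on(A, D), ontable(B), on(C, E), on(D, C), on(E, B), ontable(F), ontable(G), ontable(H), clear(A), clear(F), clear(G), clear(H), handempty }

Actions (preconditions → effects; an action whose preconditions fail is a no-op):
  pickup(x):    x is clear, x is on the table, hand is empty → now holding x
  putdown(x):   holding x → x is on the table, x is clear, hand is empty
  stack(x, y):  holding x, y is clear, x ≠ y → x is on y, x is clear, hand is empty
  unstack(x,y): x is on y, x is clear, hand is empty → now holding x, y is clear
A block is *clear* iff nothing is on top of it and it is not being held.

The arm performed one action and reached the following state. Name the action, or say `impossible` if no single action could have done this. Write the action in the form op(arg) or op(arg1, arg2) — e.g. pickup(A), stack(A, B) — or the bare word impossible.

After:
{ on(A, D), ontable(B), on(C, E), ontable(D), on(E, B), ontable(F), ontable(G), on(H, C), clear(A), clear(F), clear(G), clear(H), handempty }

impossible

target: towers=[B/E/C/H; D/A; F; G] holding=-
         pickup(G) → towers=[B/E/C/D/A; F; H] holding=G
     unstack(A, D) → towers=[B/E/C/D; F; G; H] holding=A
         pickup(H) → towers=[B/E/C/D/A; F; G] holding=H
         pickup(F) → towers=[B/E/C/D/A; G; H] holding=F
none of the 4 applicable actions match → impossible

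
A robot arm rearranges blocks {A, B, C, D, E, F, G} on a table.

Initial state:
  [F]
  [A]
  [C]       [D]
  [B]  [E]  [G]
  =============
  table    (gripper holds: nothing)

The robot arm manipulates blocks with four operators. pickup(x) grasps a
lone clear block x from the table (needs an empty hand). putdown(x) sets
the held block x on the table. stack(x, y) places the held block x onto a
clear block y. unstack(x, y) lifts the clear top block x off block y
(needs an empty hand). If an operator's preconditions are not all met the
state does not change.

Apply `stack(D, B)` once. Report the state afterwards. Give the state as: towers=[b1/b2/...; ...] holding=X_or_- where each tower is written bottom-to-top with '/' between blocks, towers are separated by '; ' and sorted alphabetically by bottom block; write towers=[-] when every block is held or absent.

before: towers=[B/C/A/F; E; G/D] holding=-
pre[stack(D, B)]: holding(D) fail, clear(B) fail, D≠B ok
holding(D), clear(B) unmet → stack(D, B) is a no-op
after:  towers=[B/C/A/F; E; G/D] holding=-

towers=[B/C/A/F; E; G/D] holding=-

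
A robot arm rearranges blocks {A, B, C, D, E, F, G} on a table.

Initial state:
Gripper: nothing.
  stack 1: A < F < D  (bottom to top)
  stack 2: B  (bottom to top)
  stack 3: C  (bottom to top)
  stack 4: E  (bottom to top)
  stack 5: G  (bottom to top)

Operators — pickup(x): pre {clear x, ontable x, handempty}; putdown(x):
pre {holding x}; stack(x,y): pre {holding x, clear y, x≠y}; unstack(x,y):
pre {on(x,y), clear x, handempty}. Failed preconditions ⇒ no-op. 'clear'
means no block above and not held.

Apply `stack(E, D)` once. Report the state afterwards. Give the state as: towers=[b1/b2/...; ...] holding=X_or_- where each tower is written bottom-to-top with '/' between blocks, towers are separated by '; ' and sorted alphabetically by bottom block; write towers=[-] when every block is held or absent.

before: towers=[A/F/D; B; C; E; G] holding=-
pre[stack(E, D)]: holding(E) no, clear(D) yes, E≠D yes
holding(E) unmet → stack(E, D) is a no-op
after:  towers=[A/F/D; B; C; E; G] holding=-

towers=[A/F/D; B; C; E; G] holding=-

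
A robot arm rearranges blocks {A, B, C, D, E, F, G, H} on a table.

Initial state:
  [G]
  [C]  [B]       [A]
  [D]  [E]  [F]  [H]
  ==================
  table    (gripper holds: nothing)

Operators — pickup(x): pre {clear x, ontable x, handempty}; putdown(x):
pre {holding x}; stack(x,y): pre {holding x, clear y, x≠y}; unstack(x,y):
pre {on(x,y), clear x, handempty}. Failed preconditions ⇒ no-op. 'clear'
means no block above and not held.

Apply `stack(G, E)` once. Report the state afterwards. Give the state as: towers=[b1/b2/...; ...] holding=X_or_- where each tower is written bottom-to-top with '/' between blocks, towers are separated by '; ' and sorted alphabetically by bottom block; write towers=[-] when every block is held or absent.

before: towers=[D/C/G; E/B; F; H/A] holding=-
pre[stack(G, E)]: holding(G) fail, clear(E) fail, G≠E ok
holding(G), clear(E) unmet → stack(G, E) is a no-op
after:  towers=[D/C/G; E/B; F; H/A] holding=-

towers=[D/C/G; E/B; F; H/A] holding=-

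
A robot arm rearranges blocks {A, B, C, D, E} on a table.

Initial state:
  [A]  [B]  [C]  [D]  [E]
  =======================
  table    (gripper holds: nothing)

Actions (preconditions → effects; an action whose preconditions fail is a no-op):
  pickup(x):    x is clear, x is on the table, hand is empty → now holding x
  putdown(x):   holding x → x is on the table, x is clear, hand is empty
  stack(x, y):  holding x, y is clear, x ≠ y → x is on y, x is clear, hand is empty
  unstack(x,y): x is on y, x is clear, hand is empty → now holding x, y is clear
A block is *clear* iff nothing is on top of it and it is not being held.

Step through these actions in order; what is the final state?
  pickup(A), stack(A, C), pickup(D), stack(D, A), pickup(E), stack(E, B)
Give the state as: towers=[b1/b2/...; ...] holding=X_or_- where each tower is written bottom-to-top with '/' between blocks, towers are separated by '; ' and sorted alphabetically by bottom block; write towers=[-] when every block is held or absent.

towers=[B/E; C/A/D] holding=-

step 1 (pickup(A)): towers=[B; C; D; E] holding=A
step 2 (stack(A, C)): towers=[B; C/A; D; E] holding=-
step 3 (pickup(D)): towers=[B; C/A; E] holding=D
step 4 (stack(D, A)): towers=[B; C/A/D; E] holding=-
step 5 (pickup(E)): towers=[B; C/A/D] holding=E
step 6 (stack(E, B)): towers=[B/E; C/A/D] holding=-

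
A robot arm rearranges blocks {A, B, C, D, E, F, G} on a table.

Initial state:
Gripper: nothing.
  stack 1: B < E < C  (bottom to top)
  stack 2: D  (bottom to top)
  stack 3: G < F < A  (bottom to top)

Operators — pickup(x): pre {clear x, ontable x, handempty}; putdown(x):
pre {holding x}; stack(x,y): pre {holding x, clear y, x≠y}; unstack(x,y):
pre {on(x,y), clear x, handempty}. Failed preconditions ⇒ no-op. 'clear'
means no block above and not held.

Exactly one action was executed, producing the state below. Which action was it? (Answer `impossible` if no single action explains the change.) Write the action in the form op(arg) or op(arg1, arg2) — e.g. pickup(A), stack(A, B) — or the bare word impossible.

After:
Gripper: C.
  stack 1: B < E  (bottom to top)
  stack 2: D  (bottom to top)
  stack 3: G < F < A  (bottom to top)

unstack(C, E)

target: towers=[B/E; D; G/F/A] holding=C
         pickup(D) → towers=[B/E/C; G/F/A] holding=D
     unstack(A, F) → towers=[B/E/C; D; G/F] holding=A
     unstack(C, E) → towers=[B/E; D; G/F/A] holding=C  ← match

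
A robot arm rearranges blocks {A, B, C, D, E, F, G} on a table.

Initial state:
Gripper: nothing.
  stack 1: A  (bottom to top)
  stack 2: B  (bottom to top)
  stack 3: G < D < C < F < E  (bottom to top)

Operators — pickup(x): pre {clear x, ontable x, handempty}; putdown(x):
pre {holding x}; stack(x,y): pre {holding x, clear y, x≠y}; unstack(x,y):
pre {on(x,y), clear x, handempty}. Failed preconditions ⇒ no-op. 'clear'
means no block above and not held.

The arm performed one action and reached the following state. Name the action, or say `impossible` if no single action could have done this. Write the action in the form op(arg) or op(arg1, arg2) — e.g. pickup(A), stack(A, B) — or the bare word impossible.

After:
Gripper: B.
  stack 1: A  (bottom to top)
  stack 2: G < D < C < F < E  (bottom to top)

pickup(B)

target: towers=[A; G/D/C/F/E] holding=B
         pickup(B) → towers=[A; G/D/C/F/E] holding=B  ← match
         pickup(A) → towers=[B; G/D/C/F/E] holding=A
     unstack(E, F) → towers=[A; B; G/D/C/F] holding=E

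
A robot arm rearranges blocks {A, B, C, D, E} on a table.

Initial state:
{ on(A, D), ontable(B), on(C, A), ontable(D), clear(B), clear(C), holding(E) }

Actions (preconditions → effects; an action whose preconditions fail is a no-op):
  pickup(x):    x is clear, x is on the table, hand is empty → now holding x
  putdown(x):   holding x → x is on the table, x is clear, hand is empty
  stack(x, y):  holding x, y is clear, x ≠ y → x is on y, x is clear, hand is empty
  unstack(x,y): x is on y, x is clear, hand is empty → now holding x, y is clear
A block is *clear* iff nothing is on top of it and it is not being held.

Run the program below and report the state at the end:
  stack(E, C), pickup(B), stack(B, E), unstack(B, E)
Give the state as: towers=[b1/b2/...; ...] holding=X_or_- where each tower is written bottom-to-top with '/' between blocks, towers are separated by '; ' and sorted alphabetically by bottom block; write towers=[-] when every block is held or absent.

step 1 (stack(E, C)): towers=[B; D/A/C/E] holding=-
step 2 (pickup(B)): towers=[D/A/C/E] holding=B
step 3 (stack(B, E)): towers=[D/A/C/E/B] holding=-
step 4 (unstack(B, E)): towers=[D/A/C/E] holding=B

towers=[D/A/C/E] holding=B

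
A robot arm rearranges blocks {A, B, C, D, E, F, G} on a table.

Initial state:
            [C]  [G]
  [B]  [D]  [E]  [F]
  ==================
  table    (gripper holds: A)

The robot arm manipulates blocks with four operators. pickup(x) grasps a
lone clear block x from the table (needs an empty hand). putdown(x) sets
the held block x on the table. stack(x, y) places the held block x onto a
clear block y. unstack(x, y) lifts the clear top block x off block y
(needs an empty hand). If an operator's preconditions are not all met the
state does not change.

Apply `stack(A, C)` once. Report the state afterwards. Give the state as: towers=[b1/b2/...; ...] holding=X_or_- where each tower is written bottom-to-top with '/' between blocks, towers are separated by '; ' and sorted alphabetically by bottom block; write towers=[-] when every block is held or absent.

before: towers=[B; D; E/C; F/G] holding=A
pre[stack(A, C)]: holding(A) ✓, clear(C) ✓, A≠C ✓
all met → apply stack(A, C)
after:  towers=[B; D; E/C/A; F/G] holding=-

towers=[B; D; E/C/A; F/G] holding=-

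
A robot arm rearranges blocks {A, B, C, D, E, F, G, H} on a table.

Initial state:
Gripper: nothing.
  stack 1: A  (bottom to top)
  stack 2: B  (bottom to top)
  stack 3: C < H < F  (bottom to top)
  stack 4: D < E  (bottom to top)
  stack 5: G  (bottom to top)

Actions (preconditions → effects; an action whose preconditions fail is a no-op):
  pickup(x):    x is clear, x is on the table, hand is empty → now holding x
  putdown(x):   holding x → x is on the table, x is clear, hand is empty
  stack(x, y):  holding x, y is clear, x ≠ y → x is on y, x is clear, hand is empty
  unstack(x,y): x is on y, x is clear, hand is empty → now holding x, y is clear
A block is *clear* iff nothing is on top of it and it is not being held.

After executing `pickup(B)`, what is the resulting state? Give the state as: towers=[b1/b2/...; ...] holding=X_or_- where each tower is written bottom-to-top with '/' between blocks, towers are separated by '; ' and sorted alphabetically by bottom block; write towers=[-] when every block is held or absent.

towers=[A; C/H/F; D/E; G] holding=B

before: towers=[A; B; C/H/F; D/E; G] holding=-
pre[pickup(B)]: clear(B) ok, ontable(B) ok, handempty ok
all met → apply pickup(B)
after:  towers=[A; C/H/F; D/E; G] holding=B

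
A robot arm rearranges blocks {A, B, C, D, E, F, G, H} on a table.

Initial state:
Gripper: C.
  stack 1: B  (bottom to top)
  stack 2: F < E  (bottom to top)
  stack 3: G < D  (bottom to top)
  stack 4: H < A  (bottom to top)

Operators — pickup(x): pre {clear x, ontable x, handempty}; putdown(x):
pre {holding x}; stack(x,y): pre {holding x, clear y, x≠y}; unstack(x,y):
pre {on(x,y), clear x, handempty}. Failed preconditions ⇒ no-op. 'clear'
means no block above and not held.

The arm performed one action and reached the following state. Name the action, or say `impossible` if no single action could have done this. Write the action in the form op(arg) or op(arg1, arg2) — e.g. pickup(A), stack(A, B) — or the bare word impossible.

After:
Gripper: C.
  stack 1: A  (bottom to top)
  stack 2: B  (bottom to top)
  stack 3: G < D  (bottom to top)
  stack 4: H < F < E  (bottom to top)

impossible

target: towers=[A; B; G/D; H/F/E] holding=C
        putdown(C) → towers=[B; C; F/E; G/D; H/A] holding=-
       stack(C, A) → towers=[B; F/E; G/D; H/A/C] holding=-
       stack(C, E) → towers=[B; F/E/C; G/D; H/A] holding=-
       stack(C, B) → towers=[B/C; F/E; G/D; H/A] holding=-
       stack(C, D) → towers=[B; F/E; G/D/C; H/A] holding=-
none of the 5 applicable actions match → impossible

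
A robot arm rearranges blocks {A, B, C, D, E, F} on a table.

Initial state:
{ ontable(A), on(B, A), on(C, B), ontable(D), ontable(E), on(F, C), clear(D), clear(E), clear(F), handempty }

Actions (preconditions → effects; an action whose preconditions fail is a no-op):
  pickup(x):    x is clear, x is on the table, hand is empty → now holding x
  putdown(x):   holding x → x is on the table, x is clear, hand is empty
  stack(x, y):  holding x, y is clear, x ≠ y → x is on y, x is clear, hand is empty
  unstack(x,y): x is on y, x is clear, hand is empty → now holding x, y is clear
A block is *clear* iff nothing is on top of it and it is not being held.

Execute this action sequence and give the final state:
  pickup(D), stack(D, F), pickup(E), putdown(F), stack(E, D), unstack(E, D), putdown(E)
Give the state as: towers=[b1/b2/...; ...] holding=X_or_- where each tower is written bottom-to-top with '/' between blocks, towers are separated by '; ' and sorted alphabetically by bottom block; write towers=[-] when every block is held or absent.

step 1 (pickup(D)): towers=[A/B/C/F; E] holding=D
step 2 (stack(D, F)): towers=[A/B/C/F/D; E] holding=-
step 3 (pickup(E)): towers=[A/B/C/F/D] holding=E
step 4 (putdown(F)) [no-op]: towers=[A/B/C/F/D] holding=E
step 5 (stack(E, D)): towers=[A/B/C/F/D/E] holding=-
step 6 (unstack(E, D)): towers=[A/B/C/F/D] holding=E
step 7 (putdown(E)): towers=[A/B/C/F/D; E] holding=-

towers=[A/B/C/F/D; E] holding=-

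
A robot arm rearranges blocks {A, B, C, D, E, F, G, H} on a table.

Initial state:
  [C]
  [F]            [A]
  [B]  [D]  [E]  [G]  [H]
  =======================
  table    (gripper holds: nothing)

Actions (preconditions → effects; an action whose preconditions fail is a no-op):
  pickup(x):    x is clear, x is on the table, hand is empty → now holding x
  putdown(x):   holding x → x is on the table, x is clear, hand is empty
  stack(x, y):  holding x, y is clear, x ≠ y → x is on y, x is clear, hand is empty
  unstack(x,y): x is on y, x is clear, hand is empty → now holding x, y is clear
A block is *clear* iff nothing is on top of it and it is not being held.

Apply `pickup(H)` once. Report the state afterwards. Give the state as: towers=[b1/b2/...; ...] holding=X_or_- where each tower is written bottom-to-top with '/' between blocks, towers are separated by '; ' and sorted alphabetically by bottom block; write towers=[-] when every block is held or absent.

before: towers=[B/F/C; D; E; G/A; H] holding=-
pre[pickup(H)]: clear(H) ✓, ontable(H) ✓, handempty ✓
all met → apply pickup(H)
after:  towers=[B/F/C; D; E; G/A] holding=H

towers=[B/F/C; D; E; G/A] holding=H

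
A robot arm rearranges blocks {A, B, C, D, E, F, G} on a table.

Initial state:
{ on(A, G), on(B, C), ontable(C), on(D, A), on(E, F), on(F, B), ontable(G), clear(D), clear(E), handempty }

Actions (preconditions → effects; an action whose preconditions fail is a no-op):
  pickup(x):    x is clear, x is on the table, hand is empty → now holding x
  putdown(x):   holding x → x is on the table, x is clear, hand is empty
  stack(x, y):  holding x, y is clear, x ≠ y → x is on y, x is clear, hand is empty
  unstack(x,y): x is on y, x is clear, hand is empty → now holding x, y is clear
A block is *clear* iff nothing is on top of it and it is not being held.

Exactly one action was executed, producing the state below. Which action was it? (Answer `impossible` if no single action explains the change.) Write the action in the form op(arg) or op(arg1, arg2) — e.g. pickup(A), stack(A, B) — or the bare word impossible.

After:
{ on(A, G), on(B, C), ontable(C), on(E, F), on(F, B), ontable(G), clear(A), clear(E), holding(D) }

target: towers=[C/B/F/E; G/A] holding=D
     unstack(D, A) → towers=[C/B/F/E; G/A] holding=D  ← match
     unstack(E, F) → towers=[C/B/F; G/A/D] holding=E

unstack(D, A)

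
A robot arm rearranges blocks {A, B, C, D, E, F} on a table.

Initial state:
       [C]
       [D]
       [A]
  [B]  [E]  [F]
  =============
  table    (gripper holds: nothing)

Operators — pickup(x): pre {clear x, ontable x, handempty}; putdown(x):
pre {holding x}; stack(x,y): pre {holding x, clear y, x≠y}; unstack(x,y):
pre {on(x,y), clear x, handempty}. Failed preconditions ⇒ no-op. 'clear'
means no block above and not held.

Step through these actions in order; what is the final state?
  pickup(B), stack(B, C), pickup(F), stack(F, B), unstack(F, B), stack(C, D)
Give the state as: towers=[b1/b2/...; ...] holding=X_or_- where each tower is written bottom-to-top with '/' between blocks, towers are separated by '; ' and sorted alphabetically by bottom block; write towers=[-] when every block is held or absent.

towers=[E/A/D/C/B] holding=F

step 1 (pickup(B)): towers=[E/A/D/C; F] holding=B
step 2 (stack(B, C)): towers=[E/A/D/C/B; F] holding=-
step 3 (pickup(F)): towers=[E/A/D/C/B] holding=F
step 4 (stack(F, B)): towers=[E/A/D/C/B/F] holding=-
step 5 (unstack(F, B)): towers=[E/A/D/C/B] holding=F
step 6 (stack(C, D)) [no-op]: towers=[E/A/D/C/B] holding=F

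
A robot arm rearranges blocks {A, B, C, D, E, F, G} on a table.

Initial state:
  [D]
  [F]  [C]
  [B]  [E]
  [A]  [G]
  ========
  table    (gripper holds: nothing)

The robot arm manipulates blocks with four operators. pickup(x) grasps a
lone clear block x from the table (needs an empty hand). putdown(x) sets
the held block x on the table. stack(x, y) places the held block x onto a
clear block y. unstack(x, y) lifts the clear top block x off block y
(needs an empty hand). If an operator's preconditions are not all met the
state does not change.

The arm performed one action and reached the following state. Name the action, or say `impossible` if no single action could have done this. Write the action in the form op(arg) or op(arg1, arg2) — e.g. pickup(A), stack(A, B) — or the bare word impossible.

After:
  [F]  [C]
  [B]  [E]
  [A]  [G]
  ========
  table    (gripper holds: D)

unstack(D, F)

target: towers=[A/B/F; G/E/C] holding=D
     unstack(D, F) → towers=[A/B/F; G/E/C] holding=D  ← match
     unstack(C, E) → towers=[A/B/F/D; G/E] holding=C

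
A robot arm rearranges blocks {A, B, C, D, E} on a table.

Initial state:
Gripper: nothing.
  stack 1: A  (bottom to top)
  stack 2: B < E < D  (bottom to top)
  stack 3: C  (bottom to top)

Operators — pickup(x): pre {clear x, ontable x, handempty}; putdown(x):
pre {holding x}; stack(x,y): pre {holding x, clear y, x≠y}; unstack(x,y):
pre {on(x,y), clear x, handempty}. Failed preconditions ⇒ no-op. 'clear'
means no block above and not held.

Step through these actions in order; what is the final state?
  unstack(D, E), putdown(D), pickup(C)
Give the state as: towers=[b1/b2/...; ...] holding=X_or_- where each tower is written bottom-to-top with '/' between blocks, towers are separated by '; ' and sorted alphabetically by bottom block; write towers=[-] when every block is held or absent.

step 1 (unstack(D, E)): towers=[A; B/E; C] holding=D
step 2 (putdown(D)): towers=[A; B/E; C; D] holding=-
step 3 (pickup(C)): towers=[A; B/E; D] holding=C

towers=[A; B/E; D] holding=C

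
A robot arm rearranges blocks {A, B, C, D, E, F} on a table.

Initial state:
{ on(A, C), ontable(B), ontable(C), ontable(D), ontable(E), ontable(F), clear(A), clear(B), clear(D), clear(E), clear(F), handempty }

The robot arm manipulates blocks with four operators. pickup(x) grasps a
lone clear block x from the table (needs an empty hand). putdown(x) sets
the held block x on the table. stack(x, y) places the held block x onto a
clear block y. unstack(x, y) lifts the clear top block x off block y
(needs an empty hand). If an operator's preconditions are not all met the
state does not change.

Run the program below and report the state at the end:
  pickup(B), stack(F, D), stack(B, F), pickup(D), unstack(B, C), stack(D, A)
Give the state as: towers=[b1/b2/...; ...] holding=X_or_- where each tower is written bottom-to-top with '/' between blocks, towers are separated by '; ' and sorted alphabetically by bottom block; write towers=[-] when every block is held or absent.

step 1 (pickup(B)): towers=[C/A; D; E; F] holding=B
step 2 (stack(F, D)) [no-op]: towers=[C/A; D; E; F] holding=B
step 3 (stack(B, F)): towers=[C/A; D; E; F/B] holding=-
step 4 (pickup(D)): towers=[C/A; E; F/B] holding=D
step 5 (unstack(B, C)) [no-op]: towers=[C/A; E; F/B] holding=D
step 6 (stack(D, A)): towers=[C/A/D; E; F/B] holding=-

towers=[C/A/D; E; F/B] holding=-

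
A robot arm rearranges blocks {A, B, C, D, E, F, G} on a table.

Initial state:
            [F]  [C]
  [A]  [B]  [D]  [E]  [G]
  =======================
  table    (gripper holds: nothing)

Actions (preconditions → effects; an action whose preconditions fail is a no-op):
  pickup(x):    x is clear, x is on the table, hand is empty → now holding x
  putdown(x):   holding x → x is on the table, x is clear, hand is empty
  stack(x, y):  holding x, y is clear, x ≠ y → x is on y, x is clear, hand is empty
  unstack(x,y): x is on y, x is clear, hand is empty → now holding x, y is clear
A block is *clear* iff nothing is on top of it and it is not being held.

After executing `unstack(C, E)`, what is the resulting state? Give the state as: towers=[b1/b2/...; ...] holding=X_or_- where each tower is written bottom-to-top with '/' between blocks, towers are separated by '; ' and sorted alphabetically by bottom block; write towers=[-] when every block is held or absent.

before: towers=[A; B; D/F; E/C; G] holding=-
pre[unstack(C, E)]: on(C,E) ✓, clear(C) ✓, handempty ✓
all met → apply unstack(C, E)
after:  towers=[A; B; D/F; E; G] holding=C

towers=[A; B; D/F; E; G] holding=C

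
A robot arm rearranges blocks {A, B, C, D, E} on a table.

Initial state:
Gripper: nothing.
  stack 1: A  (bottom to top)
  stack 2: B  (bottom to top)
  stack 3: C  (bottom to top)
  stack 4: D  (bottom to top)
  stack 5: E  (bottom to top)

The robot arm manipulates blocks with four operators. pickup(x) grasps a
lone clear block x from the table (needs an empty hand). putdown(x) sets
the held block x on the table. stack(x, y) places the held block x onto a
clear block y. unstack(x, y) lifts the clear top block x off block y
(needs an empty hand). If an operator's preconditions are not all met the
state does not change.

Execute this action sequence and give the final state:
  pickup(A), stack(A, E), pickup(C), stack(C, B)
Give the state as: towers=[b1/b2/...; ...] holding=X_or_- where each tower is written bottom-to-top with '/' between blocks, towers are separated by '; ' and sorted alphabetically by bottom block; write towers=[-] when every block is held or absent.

step 1 (pickup(A)): towers=[B; C; D; E] holding=A
step 2 (stack(A, E)): towers=[B; C; D; E/A] holding=-
step 3 (pickup(C)): towers=[B; D; E/A] holding=C
step 4 (stack(C, B)): towers=[B/C; D; E/A] holding=-

towers=[B/C; D; E/A] holding=-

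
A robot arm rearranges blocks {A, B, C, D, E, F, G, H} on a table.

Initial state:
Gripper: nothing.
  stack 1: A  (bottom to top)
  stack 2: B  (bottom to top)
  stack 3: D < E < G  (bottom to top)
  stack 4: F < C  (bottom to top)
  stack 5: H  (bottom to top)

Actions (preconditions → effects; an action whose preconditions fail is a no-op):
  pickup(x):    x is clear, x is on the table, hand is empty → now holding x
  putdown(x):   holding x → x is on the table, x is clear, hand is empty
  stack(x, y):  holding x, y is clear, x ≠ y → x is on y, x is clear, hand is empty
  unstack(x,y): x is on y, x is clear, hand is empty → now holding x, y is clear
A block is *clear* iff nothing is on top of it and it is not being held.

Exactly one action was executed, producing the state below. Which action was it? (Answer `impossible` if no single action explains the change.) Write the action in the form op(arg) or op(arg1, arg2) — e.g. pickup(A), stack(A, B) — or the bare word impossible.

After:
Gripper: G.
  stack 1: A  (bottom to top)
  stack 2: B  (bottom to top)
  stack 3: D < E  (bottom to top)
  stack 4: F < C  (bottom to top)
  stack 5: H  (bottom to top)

unstack(G, E)

target: towers=[A; B; D/E; F/C; H] holding=G
     unstack(G, E) → towers=[A; B; D/E; F/C; H] holding=G  ← match
         pickup(A) → towers=[B; D/E/G; F/C; H] holding=A
         pickup(H) → towers=[A; B; D/E/G; F/C] holding=H
         pickup(B) → towers=[A; D/E/G; F/C; H] holding=B
     unstack(C, F) → towers=[A; B; D/E/G; F; H] holding=C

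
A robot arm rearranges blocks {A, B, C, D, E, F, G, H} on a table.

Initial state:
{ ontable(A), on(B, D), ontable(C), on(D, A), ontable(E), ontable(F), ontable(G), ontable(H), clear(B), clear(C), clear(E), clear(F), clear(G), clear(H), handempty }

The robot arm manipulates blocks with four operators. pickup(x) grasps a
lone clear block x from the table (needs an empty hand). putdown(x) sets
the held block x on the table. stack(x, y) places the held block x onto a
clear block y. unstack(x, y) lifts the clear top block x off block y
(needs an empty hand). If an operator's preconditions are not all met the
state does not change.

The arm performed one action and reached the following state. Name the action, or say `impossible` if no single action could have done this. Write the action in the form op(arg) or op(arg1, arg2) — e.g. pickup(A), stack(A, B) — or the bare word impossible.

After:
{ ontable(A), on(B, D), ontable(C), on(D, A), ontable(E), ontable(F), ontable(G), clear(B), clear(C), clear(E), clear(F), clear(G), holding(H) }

target: towers=[A/D/B; C; E; F; G] holding=H
         pickup(G) → towers=[A/D/B; C; E; F; H] holding=G
         pickup(E) → towers=[A/D/B; C; F; G; H] holding=E
         pickup(H) → towers=[A/D/B; C; E; F; G] holding=H  ← match
     unstack(B, D) → towers=[A/D; C; E; F; G; H] holding=B
         pickup(F) → towers=[A/D/B; C; E; G; H] holding=F
         pickup(C) → towers=[A/D/B; E; F; G; H] holding=C

pickup(H)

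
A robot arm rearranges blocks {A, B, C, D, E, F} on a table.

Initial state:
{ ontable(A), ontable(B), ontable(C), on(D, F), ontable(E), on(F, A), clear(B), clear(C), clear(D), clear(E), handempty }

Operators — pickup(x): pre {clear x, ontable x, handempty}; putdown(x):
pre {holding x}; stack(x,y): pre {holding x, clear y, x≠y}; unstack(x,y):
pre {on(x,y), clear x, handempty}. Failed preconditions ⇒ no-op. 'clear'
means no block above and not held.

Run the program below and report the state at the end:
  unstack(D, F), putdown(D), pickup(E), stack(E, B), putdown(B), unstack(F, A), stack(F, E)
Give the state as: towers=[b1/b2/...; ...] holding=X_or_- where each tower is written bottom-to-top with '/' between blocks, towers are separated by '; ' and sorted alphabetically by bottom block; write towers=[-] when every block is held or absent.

step 1 (unstack(D, F)): towers=[A/F; B; C; E] holding=D
step 2 (putdown(D)): towers=[A/F; B; C; D; E] holding=-
step 3 (pickup(E)): towers=[A/F; B; C; D] holding=E
step 4 (stack(E, B)): towers=[A/F; B/E; C; D] holding=-
step 5 (putdown(B)) [no-op]: towers=[A/F; B/E; C; D] holding=-
step 6 (unstack(F, A)): towers=[A; B/E; C; D] holding=F
step 7 (stack(F, E)): towers=[A; B/E/F; C; D] holding=-

towers=[A; B/E/F; C; D] holding=-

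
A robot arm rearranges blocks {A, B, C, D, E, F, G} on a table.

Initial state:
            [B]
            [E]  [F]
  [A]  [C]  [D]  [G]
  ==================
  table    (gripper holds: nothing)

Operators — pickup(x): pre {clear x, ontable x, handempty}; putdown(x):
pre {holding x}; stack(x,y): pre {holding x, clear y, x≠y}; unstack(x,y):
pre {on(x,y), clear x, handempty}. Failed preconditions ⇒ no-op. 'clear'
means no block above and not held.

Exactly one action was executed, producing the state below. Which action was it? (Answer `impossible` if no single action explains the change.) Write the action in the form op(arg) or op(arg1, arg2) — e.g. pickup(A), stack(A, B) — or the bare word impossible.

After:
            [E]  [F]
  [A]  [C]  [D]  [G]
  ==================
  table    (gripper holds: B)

target: towers=[A; C; D/E; G/F] holding=B
     unstack(B, E) → towers=[A; C; D/E; G/F] holding=B  ← match
     unstack(F, G) → towers=[A; C; D/E/B; G] holding=F
         pickup(A) → towers=[C; D/E/B; G/F] holding=A
         pickup(C) → towers=[A; D/E/B; G/F] holding=C

unstack(B, E)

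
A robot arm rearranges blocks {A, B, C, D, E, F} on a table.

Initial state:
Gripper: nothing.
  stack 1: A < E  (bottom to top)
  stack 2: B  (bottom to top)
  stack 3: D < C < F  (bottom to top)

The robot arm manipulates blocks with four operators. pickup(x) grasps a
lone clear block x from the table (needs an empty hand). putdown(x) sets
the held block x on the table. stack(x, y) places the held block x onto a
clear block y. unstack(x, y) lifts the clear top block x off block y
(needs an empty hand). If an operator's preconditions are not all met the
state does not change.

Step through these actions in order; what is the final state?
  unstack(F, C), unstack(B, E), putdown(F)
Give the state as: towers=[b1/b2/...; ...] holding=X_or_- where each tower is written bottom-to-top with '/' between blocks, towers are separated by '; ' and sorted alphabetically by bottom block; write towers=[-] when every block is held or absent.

towers=[A/E; B; D/C; F] holding=-

step 1 (unstack(F, C)): towers=[A/E; B; D/C] holding=F
step 2 (unstack(B, E)) [no-op]: towers=[A/E; B; D/C] holding=F
step 3 (putdown(F)): towers=[A/E; B; D/C; F] holding=-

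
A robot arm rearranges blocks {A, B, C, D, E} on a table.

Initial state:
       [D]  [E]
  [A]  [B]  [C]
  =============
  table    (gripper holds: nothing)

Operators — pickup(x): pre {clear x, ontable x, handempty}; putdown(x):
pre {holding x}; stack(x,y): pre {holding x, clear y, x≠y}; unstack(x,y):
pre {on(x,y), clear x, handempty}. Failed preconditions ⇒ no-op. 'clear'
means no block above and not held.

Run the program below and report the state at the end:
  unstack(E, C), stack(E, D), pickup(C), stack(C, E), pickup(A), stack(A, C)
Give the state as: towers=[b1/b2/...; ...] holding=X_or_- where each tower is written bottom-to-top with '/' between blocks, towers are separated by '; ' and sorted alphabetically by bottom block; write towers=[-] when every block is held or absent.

step 1 (unstack(E, C)): towers=[A; B/D; C] holding=E
step 2 (stack(E, D)): towers=[A; B/D/E; C] holding=-
step 3 (pickup(C)): towers=[A; B/D/E] holding=C
step 4 (stack(C, E)): towers=[A; B/D/E/C] holding=-
step 5 (pickup(A)): towers=[B/D/E/C] holding=A
step 6 (stack(A, C)): towers=[B/D/E/C/A] holding=-

towers=[B/D/E/C/A] holding=-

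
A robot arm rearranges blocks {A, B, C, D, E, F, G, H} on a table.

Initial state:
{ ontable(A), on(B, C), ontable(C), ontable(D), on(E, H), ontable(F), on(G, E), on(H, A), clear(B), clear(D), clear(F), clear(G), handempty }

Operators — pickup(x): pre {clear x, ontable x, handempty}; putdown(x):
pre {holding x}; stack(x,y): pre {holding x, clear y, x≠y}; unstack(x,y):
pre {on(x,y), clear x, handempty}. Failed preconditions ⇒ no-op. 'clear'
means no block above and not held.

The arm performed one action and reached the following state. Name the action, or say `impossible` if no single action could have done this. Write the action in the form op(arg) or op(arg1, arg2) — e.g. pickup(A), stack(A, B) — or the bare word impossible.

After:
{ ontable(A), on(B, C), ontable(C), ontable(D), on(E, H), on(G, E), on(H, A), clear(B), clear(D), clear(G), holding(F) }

target: towers=[A/H/E/G; C/B; D] holding=F
     unstack(G, E) → towers=[A/H/E; C/B; D; F] holding=G
     unstack(B, C) → towers=[A/H/E/G; C; D; F] holding=B
         pickup(F) → towers=[A/H/E/G; C/B; D] holding=F  ← match
         pickup(D) → towers=[A/H/E/G; C/B; F] holding=D

pickup(F)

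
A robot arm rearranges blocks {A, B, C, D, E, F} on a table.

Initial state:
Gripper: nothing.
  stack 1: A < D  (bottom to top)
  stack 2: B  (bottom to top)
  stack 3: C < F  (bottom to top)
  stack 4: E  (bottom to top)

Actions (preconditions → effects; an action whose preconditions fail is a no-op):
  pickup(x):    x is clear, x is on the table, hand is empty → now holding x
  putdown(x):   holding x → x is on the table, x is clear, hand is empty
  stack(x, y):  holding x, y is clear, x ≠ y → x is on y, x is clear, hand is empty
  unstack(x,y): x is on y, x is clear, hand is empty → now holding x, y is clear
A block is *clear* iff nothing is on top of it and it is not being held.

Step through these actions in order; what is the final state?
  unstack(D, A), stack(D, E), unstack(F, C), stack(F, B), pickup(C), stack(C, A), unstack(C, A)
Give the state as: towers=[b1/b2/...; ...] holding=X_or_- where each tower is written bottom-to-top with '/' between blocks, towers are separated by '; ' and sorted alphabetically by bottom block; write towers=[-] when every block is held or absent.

step 1 (unstack(D, A)): towers=[A; B; C/F; E] holding=D
step 2 (stack(D, E)): towers=[A; B; C/F; E/D] holding=-
step 3 (unstack(F, C)): towers=[A; B; C; E/D] holding=F
step 4 (stack(F, B)): towers=[A; B/F; C; E/D] holding=-
step 5 (pickup(C)): towers=[A; B/F; E/D] holding=C
step 6 (stack(C, A)): towers=[A/C; B/F; E/D] holding=-
step 7 (unstack(C, A)): towers=[A; B/F; E/D] holding=C

towers=[A; B/F; E/D] holding=C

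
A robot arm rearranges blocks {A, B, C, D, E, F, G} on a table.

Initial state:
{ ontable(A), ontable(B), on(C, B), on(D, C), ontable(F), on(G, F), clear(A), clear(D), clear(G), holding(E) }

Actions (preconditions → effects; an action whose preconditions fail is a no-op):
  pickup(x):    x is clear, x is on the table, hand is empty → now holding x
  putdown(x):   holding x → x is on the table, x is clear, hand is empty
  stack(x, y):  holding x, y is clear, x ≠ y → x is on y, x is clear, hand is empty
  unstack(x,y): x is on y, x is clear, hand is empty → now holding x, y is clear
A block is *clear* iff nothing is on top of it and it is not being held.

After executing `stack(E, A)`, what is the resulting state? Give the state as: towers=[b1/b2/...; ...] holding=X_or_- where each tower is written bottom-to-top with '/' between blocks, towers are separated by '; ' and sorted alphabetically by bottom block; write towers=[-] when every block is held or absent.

before: towers=[A; B/C/D; F/G] holding=E
pre[stack(E, A)]: holding(E) ✓, clear(A) ✓, E≠A ✓
all met → apply stack(E, A)
after:  towers=[A/E; B/C/D; F/G] holding=-

towers=[A/E; B/C/D; F/G] holding=-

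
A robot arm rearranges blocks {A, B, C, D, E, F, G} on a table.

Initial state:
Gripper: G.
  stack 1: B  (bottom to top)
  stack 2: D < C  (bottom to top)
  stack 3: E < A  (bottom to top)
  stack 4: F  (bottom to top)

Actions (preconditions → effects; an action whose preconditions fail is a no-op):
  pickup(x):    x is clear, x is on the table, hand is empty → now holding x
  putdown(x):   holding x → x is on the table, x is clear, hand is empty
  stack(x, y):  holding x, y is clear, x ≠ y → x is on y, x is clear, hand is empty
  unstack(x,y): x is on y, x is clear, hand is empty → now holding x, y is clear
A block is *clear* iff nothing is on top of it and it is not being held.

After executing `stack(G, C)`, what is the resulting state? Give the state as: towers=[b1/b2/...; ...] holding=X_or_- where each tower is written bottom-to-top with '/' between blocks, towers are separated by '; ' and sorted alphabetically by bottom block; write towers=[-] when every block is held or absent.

towers=[B; D/C/G; E/A; F] holding=-

before: towers=[B; D/C; E/A; F] holding=G
pre[stack(G, C)]: holding(G) ok, clear(C) ok, G≠C ok
all met → apply stack(G, C)
after:  towers=[B; D/C/G; E/A; F] holding=-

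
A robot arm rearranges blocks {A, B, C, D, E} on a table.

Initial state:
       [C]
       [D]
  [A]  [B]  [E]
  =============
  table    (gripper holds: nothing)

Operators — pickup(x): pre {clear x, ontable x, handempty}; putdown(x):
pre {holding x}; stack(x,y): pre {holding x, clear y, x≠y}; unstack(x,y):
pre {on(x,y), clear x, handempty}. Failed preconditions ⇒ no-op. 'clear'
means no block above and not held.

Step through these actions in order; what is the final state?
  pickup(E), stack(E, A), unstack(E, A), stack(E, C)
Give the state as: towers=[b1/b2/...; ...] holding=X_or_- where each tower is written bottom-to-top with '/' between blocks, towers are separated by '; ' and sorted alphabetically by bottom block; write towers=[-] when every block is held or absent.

step 1 (pickup(E)): towers=[A; B/D/C] holding=E
step 2 (stack(E, A)): towers=[A/E; B/D/C] holding=-
step 3 (unstack(E, A)): towers=[A; B/D/C] holding=E
step 4 (stack(E, C)): towers=[A; B/D/C/E] holding=-

towers=[A; B/D/C/E] holding=-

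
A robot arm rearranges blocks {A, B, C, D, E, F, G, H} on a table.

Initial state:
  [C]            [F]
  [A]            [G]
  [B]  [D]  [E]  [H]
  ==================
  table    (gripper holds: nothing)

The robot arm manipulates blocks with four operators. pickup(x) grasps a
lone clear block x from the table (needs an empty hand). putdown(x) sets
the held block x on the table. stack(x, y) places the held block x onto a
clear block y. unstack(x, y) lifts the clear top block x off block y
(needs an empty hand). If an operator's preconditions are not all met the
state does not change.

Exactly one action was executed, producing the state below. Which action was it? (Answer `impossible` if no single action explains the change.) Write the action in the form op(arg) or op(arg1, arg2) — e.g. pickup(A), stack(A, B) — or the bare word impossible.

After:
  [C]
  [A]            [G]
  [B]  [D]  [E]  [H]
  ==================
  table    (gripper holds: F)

unstack(F, G)

target: towers=[B/A/C; D; E; H/G] holding=F
         pickup(E) → towers=[B/A/C; D; H/G/F] holding=E
     unstack(F, G) → towers=[B/A/C; D; E; H/G] holding=F  ← match
         pickup(D) → towers=[B/A/C; E; H/G/F] holding=D
     unstack(C, A) → towers=[B/A; D; E; H/G/F] holding=C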